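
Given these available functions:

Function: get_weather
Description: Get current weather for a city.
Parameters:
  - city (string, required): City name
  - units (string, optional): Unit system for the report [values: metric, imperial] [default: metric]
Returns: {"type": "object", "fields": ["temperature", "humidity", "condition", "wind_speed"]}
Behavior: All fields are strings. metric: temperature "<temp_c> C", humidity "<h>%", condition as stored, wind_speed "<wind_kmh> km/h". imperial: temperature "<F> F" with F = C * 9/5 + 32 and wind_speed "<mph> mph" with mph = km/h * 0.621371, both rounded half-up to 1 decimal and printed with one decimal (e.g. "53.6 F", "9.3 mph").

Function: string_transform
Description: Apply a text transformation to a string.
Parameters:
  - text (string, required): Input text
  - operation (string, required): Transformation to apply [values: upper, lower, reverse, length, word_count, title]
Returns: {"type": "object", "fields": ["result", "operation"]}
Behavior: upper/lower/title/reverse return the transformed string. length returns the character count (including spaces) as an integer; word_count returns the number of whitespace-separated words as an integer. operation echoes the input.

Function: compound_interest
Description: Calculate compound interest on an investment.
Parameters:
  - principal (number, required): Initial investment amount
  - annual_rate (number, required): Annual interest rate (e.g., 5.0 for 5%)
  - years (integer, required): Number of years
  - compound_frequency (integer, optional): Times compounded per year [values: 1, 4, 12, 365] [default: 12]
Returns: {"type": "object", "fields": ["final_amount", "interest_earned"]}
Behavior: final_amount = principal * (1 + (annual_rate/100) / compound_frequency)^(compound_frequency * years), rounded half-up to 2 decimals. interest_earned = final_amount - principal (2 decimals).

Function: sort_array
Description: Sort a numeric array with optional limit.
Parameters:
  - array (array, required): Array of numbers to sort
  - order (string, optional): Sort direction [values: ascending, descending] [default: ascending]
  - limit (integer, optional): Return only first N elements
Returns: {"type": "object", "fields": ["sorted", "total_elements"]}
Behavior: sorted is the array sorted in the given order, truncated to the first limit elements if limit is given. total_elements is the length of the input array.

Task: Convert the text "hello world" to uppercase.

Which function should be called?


The task needs a function whose description is: Apply a text transformation to a string.
string_transform


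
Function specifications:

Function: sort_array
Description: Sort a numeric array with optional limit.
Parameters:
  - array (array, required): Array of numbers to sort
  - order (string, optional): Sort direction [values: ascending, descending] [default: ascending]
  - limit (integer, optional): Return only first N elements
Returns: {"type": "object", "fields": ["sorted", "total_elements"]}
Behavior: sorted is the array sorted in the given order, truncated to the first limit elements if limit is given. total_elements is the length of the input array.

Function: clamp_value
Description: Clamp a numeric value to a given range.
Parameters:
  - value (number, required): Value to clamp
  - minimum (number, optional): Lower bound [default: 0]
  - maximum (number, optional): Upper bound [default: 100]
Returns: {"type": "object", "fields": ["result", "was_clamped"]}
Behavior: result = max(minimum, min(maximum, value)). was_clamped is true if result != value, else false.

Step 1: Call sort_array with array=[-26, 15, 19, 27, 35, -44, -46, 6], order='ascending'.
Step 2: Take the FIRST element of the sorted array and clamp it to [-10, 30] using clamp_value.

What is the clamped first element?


Step 1: sort_array(order=ascending)
  sorted: [-46, -44, -26, 6, 15, 19, 27, 35]
  -> first element = -46
Step 2: clamp_value(value=-46, minimum=-10, maximum=30)
  result = max(-10, min(30, -46)) = max(-10, -46) = -10
  was_clamped = (-10 != -46) = true
  -> result = -10
-10


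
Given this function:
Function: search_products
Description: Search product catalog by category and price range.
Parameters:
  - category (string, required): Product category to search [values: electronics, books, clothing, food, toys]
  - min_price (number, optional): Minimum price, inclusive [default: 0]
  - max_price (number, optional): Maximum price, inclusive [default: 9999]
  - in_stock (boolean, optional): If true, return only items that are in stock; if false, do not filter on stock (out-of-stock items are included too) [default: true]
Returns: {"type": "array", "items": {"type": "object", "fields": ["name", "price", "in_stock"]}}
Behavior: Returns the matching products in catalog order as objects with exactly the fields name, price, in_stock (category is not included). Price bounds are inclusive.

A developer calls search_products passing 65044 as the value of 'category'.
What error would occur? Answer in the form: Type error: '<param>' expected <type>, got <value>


Spec: 'category' is declared as string; 65044 is an integer.
Type error: 'category' expected string, got 65044


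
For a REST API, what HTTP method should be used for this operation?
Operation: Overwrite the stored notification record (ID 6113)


GET = read, POST = create, PUT = update/replace, DELETE = remove
This operation is an update/replace.
PUT


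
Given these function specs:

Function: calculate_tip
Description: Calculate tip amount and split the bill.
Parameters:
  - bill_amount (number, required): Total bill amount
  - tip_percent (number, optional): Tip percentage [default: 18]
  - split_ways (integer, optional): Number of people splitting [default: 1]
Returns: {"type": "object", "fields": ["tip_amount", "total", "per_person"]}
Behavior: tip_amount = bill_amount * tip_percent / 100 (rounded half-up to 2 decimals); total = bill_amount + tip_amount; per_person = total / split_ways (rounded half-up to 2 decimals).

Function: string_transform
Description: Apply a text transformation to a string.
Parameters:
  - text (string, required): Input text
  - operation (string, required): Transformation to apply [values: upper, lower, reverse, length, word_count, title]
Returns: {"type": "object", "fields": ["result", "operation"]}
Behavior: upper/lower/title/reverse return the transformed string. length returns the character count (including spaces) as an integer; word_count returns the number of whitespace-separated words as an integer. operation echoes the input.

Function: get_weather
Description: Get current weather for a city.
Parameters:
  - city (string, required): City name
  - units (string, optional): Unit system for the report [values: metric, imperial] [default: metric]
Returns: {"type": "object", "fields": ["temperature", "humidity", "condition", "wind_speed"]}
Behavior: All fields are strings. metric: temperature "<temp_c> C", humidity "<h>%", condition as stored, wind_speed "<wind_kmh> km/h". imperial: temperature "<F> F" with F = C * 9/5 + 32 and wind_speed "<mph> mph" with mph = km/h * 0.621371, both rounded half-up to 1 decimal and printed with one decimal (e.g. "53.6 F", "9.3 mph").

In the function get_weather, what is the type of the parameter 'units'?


The get_weather spec declares:
  - units (string, optional): Unit system for the report [values: metric, imperial] [default: metric]
Type:
string


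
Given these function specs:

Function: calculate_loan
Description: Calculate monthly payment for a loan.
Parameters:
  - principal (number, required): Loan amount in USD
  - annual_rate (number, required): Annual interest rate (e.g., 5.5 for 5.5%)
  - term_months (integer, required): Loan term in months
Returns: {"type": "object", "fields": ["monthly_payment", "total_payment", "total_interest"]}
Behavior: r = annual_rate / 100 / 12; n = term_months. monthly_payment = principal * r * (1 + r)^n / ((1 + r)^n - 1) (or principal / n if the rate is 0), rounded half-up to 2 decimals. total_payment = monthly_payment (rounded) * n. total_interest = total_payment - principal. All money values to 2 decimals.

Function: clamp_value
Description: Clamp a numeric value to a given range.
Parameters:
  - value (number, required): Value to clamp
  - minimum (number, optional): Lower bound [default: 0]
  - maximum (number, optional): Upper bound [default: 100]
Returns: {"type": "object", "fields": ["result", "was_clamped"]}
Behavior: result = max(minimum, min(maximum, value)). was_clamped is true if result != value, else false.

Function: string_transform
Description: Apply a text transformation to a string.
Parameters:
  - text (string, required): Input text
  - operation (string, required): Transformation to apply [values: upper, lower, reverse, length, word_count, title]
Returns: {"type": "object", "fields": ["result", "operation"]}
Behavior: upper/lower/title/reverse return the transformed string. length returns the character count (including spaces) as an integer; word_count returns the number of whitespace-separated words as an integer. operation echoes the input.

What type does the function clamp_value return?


The clamp_value spec declares Returns: {"type": "object", "fields": ["result", "was_clamped"]}
Type:
object


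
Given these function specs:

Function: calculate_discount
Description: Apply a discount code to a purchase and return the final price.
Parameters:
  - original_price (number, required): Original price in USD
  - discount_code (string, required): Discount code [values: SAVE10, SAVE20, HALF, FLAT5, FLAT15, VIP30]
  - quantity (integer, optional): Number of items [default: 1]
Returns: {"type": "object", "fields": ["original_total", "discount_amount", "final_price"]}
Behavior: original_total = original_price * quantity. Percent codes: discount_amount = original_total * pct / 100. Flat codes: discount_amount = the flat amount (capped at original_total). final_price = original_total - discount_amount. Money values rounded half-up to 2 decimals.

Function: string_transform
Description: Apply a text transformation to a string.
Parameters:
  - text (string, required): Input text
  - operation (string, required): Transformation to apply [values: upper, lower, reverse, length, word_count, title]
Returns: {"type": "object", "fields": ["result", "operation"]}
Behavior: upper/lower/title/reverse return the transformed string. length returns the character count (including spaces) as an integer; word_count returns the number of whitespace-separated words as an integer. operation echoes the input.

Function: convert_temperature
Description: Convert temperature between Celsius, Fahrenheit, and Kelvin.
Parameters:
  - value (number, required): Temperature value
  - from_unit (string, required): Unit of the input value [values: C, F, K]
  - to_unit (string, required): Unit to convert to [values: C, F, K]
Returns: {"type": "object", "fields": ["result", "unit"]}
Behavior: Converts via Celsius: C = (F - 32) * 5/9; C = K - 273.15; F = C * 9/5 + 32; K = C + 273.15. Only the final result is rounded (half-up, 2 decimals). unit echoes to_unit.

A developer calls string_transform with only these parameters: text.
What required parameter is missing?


Required parameters: text, operation
Provided: text
Missing: operation
operation


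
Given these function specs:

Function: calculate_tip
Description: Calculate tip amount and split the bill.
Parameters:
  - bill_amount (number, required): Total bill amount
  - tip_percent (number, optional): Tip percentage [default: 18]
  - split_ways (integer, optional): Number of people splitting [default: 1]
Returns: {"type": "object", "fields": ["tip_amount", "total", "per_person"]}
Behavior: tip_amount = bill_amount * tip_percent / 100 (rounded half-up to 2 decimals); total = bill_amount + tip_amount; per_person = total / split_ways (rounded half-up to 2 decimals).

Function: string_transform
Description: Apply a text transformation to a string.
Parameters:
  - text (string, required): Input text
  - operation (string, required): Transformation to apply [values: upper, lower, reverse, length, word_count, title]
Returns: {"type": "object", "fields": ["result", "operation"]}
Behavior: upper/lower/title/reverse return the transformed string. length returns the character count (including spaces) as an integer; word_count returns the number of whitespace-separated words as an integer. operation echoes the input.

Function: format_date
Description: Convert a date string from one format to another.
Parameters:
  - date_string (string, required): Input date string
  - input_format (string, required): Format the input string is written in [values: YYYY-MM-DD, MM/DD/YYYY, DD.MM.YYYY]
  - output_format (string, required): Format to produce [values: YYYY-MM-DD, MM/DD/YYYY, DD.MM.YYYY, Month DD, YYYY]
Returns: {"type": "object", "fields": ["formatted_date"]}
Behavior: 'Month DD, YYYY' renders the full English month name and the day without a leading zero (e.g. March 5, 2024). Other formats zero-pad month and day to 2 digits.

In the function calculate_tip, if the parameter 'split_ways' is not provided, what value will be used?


The calculate_tip spec declares:
  - split_ways (integer, optional): Number of people splitting [default: 1]
Default:
1


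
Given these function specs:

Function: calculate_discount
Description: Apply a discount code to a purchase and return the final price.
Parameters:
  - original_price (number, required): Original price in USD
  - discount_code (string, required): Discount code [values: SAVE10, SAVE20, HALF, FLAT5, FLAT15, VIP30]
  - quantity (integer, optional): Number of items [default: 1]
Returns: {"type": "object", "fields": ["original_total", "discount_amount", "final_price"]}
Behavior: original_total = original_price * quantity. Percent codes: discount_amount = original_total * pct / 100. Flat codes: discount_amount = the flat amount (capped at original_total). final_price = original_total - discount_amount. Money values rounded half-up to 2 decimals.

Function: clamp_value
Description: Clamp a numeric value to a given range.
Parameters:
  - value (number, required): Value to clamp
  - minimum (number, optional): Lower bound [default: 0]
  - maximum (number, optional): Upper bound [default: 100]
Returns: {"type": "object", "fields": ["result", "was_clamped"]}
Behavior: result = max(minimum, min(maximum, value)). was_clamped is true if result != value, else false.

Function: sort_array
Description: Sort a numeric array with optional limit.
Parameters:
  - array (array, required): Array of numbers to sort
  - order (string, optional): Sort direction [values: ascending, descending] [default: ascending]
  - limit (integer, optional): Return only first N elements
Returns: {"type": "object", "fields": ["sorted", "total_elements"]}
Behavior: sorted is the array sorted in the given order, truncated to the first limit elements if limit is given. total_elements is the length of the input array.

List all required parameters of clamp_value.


Parameters of clamp_value and their required/optional flag:
  value: required
  minimum: optional
  maximum: optional
value


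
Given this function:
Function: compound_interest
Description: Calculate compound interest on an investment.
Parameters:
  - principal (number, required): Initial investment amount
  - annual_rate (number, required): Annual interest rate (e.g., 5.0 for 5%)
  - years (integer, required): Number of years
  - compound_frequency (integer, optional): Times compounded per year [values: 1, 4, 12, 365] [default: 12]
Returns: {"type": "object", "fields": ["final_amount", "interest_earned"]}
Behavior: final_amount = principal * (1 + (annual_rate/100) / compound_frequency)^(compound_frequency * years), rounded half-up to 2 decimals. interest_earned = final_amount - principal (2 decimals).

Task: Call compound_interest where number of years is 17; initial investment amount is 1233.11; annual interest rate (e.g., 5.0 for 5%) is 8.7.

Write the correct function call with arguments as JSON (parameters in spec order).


Mapping each described value to its parameter name:
  'Number of years' -> years = 17
  'Initial investment amount' -> principal = 1233.11
  'Annual interest rate (e.g., 5.0 for 5%)' -> annual_rate = 8.7
compound_interest({"principal": 1233.11, "annual_rate": 8.7, "years": 17})


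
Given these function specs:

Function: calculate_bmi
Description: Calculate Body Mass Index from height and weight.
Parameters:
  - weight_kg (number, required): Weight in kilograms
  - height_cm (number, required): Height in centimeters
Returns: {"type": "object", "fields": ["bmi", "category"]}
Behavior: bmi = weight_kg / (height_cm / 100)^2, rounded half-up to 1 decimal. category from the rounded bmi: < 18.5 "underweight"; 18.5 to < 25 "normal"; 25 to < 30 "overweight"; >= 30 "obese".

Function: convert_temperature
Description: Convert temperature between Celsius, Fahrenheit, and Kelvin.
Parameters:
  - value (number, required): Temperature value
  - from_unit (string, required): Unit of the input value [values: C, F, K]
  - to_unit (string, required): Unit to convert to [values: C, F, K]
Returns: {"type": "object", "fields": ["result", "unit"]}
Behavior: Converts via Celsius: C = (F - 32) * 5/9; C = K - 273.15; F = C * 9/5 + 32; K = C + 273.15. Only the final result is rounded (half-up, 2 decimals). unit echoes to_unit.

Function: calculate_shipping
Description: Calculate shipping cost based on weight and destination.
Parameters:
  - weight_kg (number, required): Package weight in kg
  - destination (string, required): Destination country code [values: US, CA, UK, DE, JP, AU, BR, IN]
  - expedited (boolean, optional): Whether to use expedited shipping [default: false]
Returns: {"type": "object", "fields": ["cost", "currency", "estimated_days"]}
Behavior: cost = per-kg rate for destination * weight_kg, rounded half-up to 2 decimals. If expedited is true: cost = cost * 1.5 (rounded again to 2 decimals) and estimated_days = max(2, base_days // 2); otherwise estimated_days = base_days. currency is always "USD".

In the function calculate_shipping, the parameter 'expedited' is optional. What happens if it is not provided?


The calculate_shipping spec declares:
  - expedited (boolean, optional): Whether to use expedited shipping [default: false]
It defaults to false


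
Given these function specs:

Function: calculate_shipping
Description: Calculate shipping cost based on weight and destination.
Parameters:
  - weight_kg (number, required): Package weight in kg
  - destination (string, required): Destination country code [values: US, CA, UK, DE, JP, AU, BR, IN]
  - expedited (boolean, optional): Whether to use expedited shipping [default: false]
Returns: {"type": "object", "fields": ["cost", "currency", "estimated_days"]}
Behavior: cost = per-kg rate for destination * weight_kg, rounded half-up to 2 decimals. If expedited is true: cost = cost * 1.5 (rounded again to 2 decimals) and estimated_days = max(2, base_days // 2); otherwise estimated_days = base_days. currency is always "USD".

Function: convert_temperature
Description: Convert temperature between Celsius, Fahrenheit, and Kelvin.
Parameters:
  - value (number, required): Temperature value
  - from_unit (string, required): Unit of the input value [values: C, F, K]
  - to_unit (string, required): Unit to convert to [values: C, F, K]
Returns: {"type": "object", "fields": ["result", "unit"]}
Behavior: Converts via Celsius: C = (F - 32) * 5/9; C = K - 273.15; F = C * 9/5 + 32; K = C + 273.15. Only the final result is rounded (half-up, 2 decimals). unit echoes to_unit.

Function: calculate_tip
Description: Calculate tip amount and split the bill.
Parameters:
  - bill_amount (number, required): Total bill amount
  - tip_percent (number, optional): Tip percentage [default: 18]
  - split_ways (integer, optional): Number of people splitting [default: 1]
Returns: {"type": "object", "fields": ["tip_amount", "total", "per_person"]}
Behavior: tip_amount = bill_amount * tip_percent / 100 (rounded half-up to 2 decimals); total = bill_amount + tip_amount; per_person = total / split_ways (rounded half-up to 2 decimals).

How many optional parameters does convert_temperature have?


Parameters of convert_temperature: value (required), from_unit (required), to_unit (required)
Optional count:
0


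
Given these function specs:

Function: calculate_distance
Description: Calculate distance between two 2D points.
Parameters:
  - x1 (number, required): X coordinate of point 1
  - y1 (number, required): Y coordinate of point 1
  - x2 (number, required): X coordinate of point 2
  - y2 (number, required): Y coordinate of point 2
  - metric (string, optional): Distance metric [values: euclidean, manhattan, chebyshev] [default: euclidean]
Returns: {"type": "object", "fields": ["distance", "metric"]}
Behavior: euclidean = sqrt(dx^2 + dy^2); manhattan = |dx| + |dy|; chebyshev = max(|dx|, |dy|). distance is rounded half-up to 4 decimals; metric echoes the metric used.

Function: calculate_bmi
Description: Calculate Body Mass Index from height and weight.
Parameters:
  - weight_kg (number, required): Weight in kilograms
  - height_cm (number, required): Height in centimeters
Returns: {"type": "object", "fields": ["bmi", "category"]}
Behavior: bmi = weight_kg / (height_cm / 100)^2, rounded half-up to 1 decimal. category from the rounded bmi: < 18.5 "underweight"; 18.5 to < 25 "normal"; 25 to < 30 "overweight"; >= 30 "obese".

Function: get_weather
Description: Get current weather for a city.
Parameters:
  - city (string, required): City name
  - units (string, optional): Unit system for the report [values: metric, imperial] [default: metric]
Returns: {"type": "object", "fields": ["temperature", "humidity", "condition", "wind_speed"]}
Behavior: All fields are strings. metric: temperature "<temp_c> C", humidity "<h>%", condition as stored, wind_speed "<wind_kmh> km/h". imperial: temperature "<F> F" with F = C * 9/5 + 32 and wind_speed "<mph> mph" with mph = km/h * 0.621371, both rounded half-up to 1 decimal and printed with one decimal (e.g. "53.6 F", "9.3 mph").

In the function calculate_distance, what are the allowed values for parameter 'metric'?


The calculate_distance spec declares:
  - metric (string, optional): Distance metric [values: euclidean, manhattan, chebyshev] [default: euclidean]
Allowed values:
euclidean, manhattan, chebyshev


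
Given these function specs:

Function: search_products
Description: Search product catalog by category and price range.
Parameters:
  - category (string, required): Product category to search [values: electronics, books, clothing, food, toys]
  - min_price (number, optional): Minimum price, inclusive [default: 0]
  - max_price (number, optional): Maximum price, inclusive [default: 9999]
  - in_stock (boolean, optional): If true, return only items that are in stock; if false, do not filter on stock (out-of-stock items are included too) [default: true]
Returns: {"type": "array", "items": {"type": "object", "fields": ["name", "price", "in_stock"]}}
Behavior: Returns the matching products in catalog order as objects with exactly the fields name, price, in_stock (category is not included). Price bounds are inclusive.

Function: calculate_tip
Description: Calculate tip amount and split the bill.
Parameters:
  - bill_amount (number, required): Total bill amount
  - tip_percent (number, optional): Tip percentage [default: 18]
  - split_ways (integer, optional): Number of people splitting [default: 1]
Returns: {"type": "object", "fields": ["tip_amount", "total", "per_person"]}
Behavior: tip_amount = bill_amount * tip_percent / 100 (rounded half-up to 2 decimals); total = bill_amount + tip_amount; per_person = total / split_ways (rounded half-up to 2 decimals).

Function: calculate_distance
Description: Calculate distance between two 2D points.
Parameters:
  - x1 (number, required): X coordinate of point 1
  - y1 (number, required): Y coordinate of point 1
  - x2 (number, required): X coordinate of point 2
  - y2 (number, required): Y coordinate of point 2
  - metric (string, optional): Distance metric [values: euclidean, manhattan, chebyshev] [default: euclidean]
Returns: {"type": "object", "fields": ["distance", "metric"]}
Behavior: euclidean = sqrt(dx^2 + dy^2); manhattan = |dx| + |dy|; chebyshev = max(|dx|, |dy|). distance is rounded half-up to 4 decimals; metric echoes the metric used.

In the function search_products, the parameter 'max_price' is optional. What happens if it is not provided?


The search_products spec declares:
  - max_price (number, optional): Maximum price, inclusive [default: 9999]
It defaults to 9999


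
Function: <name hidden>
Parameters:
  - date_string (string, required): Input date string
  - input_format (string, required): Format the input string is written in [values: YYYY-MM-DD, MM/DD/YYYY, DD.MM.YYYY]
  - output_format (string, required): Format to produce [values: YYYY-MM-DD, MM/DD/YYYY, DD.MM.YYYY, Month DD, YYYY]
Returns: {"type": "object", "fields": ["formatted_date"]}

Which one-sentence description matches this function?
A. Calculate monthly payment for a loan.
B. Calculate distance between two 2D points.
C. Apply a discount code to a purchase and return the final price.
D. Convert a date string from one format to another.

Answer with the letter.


Parameters date_string, input_format, output_format and return ["formatted_date"] fit: Convert a date string from one format to another.
D


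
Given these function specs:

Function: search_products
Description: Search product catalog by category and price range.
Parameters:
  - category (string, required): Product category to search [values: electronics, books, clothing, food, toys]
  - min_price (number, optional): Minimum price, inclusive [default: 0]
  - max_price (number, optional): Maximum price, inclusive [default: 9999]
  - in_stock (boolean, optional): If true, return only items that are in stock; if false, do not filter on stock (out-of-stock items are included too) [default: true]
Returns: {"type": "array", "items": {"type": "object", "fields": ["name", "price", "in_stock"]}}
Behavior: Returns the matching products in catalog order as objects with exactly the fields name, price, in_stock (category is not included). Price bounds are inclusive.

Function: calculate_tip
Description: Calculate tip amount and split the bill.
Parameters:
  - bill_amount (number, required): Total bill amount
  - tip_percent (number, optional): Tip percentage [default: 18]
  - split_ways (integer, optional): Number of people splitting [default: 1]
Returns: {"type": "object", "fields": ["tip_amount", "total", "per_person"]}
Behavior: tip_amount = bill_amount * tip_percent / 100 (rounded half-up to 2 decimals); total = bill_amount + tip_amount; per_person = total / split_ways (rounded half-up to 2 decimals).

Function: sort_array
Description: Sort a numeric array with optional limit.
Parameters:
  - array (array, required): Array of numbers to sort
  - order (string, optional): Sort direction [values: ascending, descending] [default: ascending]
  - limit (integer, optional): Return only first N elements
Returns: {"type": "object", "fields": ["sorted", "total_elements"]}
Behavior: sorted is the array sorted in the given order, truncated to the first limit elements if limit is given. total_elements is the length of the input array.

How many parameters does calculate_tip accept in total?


Parameters of calculate_tip: bill_amount (required), tip_percent (optional), split_ways (optional)
Total:
3


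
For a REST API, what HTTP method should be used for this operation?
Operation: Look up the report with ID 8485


GET = read, POST = create, PUT = update/replace, DELETE = remove
This operation is a read.
GET


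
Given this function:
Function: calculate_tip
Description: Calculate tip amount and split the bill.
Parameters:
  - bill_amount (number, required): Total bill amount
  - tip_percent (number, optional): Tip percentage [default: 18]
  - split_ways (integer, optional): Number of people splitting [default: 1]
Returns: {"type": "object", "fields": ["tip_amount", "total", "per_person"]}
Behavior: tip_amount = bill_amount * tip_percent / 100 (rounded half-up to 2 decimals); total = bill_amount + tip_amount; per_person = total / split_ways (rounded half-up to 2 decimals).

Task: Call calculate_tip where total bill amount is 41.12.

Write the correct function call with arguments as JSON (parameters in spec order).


Mapping each described value to its parameter name:
  'Total bill amount' -> bill_amount = 41.12
calculate_tip({"bill_amount": 41.12})


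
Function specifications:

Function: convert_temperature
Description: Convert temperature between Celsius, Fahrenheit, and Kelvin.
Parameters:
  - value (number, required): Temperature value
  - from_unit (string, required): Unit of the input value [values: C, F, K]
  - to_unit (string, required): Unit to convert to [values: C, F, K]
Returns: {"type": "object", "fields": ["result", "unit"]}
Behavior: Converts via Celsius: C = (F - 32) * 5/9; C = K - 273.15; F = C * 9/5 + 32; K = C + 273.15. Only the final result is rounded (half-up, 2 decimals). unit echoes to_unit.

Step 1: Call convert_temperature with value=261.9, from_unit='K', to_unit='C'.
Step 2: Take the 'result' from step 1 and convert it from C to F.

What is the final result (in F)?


Step 1: convert_temperature(value=261.9, from_unit=K, to_unit=C)
  To C: 261.9 - 273.15 = -11.25
  Target is C: -11.25
  Round to 2 decimals: -11.25
  -> result = -11.25 C
Step 2: convert_temperature(value=-11.25, from_unit=C, to_unit=F)
  Input already in C: -11.25
  To F: -11.25 * 9/5 + 32 = 11.75
  Round to 2 decimals: 11.75
  -> result = 11.75 F
11.75 F


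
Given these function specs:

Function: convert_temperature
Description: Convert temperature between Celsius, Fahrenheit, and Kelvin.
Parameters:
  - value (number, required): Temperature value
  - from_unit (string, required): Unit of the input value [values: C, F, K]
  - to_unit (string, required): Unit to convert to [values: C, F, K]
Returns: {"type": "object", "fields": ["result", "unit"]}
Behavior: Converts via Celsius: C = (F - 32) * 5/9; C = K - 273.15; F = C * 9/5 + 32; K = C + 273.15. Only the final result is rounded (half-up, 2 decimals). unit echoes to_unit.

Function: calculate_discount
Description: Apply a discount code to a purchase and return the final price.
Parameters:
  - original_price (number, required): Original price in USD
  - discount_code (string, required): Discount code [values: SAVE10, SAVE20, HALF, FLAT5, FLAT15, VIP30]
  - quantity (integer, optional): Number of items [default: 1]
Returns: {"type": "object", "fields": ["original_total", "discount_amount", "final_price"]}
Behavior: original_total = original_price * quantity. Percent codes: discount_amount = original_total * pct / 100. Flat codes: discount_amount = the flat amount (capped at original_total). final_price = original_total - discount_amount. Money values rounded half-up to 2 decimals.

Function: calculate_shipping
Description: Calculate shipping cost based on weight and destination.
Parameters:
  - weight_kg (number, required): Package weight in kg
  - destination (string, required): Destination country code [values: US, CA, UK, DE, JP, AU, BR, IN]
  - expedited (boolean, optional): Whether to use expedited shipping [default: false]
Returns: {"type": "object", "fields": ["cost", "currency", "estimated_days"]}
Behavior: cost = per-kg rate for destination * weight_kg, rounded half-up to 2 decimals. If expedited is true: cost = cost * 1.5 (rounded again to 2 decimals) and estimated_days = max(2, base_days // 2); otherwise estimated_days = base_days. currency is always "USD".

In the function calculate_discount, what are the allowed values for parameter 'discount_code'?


The calculate_discount spec declares:
  - discount_code (string, required): Discount code [values: SAVE10, SAVE20, HALF, FLAT5, FLAT15, VIP30]
Allowed values:
SAVE10, SAVE20, HALF, FLAT5, FLAT15, VIP30


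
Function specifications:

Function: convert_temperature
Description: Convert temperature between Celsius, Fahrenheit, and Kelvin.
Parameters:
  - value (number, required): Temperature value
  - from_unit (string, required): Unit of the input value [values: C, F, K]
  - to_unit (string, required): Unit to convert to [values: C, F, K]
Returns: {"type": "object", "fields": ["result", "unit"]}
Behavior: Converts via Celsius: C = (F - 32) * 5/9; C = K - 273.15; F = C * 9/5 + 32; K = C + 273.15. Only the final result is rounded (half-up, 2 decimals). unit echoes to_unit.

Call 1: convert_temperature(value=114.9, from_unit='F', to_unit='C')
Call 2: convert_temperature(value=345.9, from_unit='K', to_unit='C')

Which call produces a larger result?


Call 1:
  To C: (114.9 - 32) * 5/9 = 46.055556
  Target is C: 46.055556
  Round to 2 decimals: 46.06
  -> 46.06 C
Call 2:
  To C: 345.9 - 273.15 = 72.75
  Target is C: 72.75
  Round to 2 decimals: 72.75
  -> 72.75 C
Call 2 (72.75 C)


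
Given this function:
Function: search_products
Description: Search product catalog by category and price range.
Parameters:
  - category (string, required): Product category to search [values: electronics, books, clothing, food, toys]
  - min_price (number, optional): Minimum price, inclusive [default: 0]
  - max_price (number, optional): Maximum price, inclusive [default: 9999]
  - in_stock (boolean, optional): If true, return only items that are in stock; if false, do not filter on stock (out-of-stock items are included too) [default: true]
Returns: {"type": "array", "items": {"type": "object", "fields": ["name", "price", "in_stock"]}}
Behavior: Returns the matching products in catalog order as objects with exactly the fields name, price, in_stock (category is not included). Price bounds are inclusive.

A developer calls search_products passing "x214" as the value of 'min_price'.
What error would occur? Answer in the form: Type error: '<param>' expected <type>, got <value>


Spec: 'min_price' is declared as number; "x214" is a string.
Type error: 'min_price' expected number, got "x214"


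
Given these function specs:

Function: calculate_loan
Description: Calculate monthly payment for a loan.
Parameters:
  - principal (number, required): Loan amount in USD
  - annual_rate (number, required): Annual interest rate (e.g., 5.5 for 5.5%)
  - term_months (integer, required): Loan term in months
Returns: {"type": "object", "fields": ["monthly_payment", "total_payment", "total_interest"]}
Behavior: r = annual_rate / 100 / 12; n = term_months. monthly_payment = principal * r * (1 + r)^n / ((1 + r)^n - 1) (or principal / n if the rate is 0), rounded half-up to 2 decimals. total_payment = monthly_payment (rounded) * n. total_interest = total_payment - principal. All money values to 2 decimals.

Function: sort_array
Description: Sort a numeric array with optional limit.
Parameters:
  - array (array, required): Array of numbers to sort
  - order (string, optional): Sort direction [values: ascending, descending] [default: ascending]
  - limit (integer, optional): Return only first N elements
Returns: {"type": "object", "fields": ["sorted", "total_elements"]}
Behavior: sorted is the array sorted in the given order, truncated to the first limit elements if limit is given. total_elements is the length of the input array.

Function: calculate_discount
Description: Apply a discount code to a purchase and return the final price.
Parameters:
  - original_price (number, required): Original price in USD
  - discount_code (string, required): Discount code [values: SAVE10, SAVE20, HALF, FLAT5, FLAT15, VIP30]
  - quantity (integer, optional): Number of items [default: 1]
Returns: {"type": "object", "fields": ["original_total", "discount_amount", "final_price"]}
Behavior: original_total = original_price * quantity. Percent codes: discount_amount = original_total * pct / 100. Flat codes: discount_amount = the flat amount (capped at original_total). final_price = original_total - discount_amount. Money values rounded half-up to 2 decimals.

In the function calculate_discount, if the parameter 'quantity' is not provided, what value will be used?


The calculate_discount spec declares:
  - quantity (integer, optional): Number of items [default: 1]
Default:
1


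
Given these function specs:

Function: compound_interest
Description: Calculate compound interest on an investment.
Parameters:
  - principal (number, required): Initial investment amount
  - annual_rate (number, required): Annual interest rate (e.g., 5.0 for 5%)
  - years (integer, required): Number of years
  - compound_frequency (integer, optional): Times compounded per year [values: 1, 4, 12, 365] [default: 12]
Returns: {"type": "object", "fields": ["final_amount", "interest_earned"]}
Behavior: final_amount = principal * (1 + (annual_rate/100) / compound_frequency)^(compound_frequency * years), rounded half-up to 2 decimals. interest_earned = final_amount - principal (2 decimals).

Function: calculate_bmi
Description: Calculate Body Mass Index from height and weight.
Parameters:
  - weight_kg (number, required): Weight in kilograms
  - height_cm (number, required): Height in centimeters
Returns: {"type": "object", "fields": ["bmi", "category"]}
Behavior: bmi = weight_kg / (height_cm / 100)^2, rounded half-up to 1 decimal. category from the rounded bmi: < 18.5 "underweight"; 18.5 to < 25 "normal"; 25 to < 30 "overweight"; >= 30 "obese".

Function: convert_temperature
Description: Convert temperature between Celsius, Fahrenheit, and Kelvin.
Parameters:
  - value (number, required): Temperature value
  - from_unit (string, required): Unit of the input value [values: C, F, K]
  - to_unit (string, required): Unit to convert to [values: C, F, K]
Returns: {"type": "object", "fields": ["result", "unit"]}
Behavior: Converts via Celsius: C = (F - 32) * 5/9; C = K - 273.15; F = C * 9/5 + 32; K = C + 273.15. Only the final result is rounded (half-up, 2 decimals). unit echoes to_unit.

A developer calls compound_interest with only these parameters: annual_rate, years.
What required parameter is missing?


Required parameters: principal, annual_rate, years
Provided: annual_rate, years
Missing: principal
principal


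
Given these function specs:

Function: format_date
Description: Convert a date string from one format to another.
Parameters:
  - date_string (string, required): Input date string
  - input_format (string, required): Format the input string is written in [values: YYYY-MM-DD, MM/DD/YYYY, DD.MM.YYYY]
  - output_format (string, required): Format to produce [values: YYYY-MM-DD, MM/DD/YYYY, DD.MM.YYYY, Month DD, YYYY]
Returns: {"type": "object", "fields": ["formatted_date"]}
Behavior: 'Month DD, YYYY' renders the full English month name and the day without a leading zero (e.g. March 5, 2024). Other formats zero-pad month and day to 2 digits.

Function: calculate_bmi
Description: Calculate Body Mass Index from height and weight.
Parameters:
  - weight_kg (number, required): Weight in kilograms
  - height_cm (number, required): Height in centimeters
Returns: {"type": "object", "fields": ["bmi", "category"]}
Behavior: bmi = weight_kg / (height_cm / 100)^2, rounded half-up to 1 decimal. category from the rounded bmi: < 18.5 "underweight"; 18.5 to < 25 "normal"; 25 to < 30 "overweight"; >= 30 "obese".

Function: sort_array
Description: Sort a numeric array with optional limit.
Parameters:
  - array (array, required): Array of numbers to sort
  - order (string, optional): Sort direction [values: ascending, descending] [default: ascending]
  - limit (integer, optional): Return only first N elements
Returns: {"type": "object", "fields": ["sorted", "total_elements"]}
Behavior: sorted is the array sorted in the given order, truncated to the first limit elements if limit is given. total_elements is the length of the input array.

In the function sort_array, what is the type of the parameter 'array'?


The sort_array spec declares:
  - array (array, required): Array of numbers to sort
Type:
array


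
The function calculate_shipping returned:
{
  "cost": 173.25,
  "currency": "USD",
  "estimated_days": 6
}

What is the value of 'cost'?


173.25


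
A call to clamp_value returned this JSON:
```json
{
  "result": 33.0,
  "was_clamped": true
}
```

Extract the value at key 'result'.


33.0


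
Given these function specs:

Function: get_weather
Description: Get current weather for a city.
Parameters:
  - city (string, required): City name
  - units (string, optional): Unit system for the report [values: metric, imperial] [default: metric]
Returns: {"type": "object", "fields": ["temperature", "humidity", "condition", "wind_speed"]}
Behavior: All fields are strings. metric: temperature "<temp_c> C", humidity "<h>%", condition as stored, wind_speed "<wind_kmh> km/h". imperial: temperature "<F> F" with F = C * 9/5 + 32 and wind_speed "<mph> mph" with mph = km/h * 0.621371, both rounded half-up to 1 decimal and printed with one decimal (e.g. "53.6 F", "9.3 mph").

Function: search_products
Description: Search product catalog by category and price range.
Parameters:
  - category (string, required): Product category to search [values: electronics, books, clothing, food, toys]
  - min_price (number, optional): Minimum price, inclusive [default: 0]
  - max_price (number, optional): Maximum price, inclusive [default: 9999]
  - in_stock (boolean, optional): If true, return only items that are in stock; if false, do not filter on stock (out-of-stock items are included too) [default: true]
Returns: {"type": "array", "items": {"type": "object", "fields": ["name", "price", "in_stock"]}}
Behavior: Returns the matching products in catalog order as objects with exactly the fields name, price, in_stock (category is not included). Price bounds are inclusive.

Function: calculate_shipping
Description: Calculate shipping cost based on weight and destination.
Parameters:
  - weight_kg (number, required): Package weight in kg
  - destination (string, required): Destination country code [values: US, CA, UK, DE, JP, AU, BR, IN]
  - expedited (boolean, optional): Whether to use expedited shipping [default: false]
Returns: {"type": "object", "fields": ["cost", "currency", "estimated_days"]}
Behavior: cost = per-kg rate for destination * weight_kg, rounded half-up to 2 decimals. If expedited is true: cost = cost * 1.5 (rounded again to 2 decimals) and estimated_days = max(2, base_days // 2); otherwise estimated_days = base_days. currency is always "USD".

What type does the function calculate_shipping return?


The calculate_shipping spec declares Returns: {"type": "object", "fields": ["cost", "currency", "estimated_days"]}
Type:
object
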